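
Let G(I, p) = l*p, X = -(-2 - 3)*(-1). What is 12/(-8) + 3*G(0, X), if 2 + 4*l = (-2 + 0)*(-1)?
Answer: -3/2 ≈ -1.5000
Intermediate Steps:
l = 0 (l = -½ + ((-2 + 0)*(-1))/4 = -½ + (-2*(-1))/4 = -½ + (¼)*2 = -½ + ½ = 0)
X = -5 (X = -1*(-5)*(-1) = 5*(-1) = -5)
G(I, p) = 0 (G(I, p) = 0*p = 0)
12/(-8) + 3*G(0, X) = 12/(-8) + 3*0 = 12*(-⅛) + 0 = -3/2 + 0 = -3/2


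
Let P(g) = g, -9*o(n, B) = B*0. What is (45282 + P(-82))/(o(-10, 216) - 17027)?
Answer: -45200/17027 ≈ -2.6546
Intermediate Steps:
o(n, B) = 0 (o(n, B) = -B*0/9 = -1/9*0 = 0)
(45282 + P(-82))/(o(-10, 216) - 17027) = (45282 - 82)/(0 - 17027) = 45200/(-17027) = 45200*(-1/17027) = -45200/17027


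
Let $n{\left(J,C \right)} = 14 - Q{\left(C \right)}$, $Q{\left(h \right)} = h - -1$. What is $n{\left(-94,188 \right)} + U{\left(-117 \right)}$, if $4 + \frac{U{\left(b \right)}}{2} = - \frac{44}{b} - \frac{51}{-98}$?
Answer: $- \frac{1038860}{5733} \approx -181.21$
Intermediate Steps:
$Q{\left(h \right)} = 1 + h$ ($Q{\left(h \right)} = h + 1 = 1 + h$)
$U{\left(b \right)} = - \frac{341}{49} - \frac{88}{b}$ ($U{\left(b \right)} = -8 + 2 \left(- \frac{44}{b} - \frac{51}{-98}\right) = -8 + 2 \left(- \frac{44}{b} - - \frac{51}{98}\right) = -8 + 2 \left(- \frac{44}{b} + \frac{51}{98}\right) = -8 + 2 \left(\frac{51}{98} - \frac{44}{b}\right) = -8 + \left(\frac{51}{49} - \frac{88}{b}\right) = - \frac{341}{49} - \frac{88}{b}$)
$n{\left(J,C \right)} = 13 - C$ ($n{\left(J,C \right)} = 14 - \left(1 + C\right) = 13 - C$)
$n{\left(-94,188 \right)} + U{\left(-117 \right)} = \left(13 - 188\right) - \left(\frac{341}{49} + \frac{88}{-117}\right) = \left(13 - 188\right) - \frac{35585}{5733} = -175 + \left(- \frac{341}{49} + \frac{88}{117}\right) = -175 - \frac{35585}{5733} = - \frac{1038860}{5733}$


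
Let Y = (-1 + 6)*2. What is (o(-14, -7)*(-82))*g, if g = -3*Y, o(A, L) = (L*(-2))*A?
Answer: -482160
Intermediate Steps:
o(A, L) = -2*A*L (o(A, L) = (-2*L)*A = -2*A*L)
Y = 10 (Y = 5*2 = 10)
g = -30 (g = -3*10 = -30)
(o(-14, -7)*(-82))*g = (-2*(-14)*(-7)*(-82))*(-30) = -196*(-82)*(-30) = 16072*(-30) = -482160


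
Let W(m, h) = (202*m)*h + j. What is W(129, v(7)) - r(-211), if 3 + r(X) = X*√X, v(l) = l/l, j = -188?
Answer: 25873 + 211*I*√211 ≈ 25873.0 + 3065.0*I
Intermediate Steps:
v(l) = 1
W(m, h) = -188 + 202*h*m (W(m, h) = (202*m)*h - 188 = 202*h*m - 188 = -188 + 202*h*m)
r(X) = -3 + X^(3/2) (r(X) = -3 + X*√X = -3 + X^(3/2))
W(129, v(7)) - r(-211) = (-188 + 202*1*129) - (-3 + (-211)^(3/2)) = (-188 + 26058) - (-3 - 211*I*√211) = 25870 + (3 + 211*I*√211) = 25873 + 211*I*√211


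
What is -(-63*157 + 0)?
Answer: 9891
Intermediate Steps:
-(-63*157 + 0) = -(-9891 + 0) = -1*(-9891) = 9891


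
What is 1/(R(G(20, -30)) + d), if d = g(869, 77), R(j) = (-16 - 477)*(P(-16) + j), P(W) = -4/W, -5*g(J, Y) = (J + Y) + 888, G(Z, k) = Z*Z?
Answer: -20/3953801 ≈ -5.0584e-6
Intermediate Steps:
G(Z, k) = Z**2
g(J, Y) = -888/5 - J/5 - Y/5 (g(J, Y) = -((J + Y) + 888)/5 = -(888 + J + Y)/5 = -888/5 - J/5 - Y/5)
R(j) = -493/4 - 493*j (R(j) = (-16 - 477)*(-4/(-16) + j) = -493*(-4*(-1/16) + j) = -493*(1/4 + j) = -493/4 - 493*j)
d = -1834/5 (d = -888/5 - 1/5*869 - 1/5*77 = -888/5 - 869/5 - 77/5 = -1834/5 ≈ -366.80)
1/(R(G(20, -30)) + d) = 1/((-493/4 - 493*20**2) - 1834/5) = 1/((-493/4 - 493*400) - 1834/5) = 1/((-493/4 - 197200) - 1834/5) = 1/(-789293/4 - 1834/5) = 1/(-3953801/20) = -20/3953801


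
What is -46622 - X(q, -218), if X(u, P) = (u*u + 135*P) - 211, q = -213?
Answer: -62350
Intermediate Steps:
X(u, P) = -211 + u**2 + 135*P (X(u, P) = (u**2 + 135*P) - 211 = -211 + u**2 + 135*P)
-46622 - X(q, -218) = -46622 - (-211 + (-213)**2 + 135*(-218)) = -46622 - (-211 + 45369 - 29430) = -46622 - 1*15728 = -46622 - 15728 = -62350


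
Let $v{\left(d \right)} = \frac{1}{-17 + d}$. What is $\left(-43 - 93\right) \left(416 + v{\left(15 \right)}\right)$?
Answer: $-56508$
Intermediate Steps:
$\left(-43 - 93\right) \left(416 + v{\left(15 \right)}\right) = \left(-43 - 93\right) \left(416 + \frac{1}{-17 + 15}\right) = \left(-43 - 93\right) \left(416 + \frac{1}{-2}\right) = - 136 \left(416 - \frac{1}{2}\right) = \left(-136\right) \frac{831}{2} = -56508$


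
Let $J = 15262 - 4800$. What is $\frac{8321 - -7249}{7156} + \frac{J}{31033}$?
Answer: $\frac{279024941}{111036074} \approx 2.5129$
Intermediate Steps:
$J = 10462$
$\frac{8321 - -7249}{7156} + \frac{J}{31033} = \frac{8321 - -7249}{7156} + \frac{10462}{31033} = \left(8321 + 7249\right) \frac{1}{7156} + 10462 \cdot \frac{1}{31033} = 15570 \cdot \frac{1}{7156} + \frac{10462}{31033} = \frac{7785}{3578} + \frac{10462}{31033} = \frac{279024941}{111036074}$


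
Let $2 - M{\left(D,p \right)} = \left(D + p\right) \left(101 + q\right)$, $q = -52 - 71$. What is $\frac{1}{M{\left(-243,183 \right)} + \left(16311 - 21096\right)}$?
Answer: $- \frac{1}{6103} \approx -0.00016385$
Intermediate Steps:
$q = -123$
$M{\left(D,p \right)} = 2 + 22 D + 22 p$ ($M{\left(D,p \right)} = 2 - \left(D + p\right) \left(101 - 123\right) = 2 - \left(D + p\right) \left(-22\right) = 2 - \left(- 22 D - 22 p\right) = 2 + \left(22 D + 22 p\right) = 2 + 22 D + 22 p$)
$\frac{1}{M{\left(-243,183 \right)} + \left(16311 - 21096\right)} = \frac{1}{\left(2 + 22 \left(-243\right) + 22 \cdot 183\right) + \left(16311 - 21096\right)} = \frac{1}{\left(2 - 5346 + 4026\right) - 4785} = \frac{1}{-1318 - 4785} = \frac{1}{-6103} = - \frac{1}{6103}$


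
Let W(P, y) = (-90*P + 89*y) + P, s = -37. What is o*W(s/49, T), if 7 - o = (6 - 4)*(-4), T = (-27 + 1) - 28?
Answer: -3483015/49 ≈ -71082.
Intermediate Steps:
T = -54 (T = -26 - 28 = -54)
o = 15 (o = 7 - (6 - 4)*(-4) = 7 - 2*(-4) = 7 - 1*(-8) = 7 + 8 = 15)
W(P, y) = -89*P + 89*y
o*W(s/49, T) = 15*(-(-3293)/49 + 89*(-54)) = 15*(-(-3293)/49 - 4806) = 15*(-89*(-37/49) - 4806) = 15*(3293/49 - 4806) = 15*(-232201/49) = -3483015/49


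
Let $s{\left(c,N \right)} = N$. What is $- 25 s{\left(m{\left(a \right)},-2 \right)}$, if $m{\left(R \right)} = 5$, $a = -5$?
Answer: $50$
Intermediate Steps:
$- 25 s{\left(m{\left(a \right)},-2 \right)} = \left(-25\right) \left(-2\right) = 50$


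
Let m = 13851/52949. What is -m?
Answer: -13851/52949 ≈ -0.26159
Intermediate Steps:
m = 13851/52949 (m = 13851*(1/52949) = 13851/52949 ≈ 0.26159)
-m = -1*13851/52949 = -13851/52949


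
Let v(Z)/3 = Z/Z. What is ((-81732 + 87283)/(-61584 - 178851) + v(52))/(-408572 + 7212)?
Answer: -27529/3711576600 ≈ -7.4171e-6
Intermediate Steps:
v(Z) = 3 (v(Z) = 3*(Z/Z) = 3*1 = 3)
((-81732 + 87283)/(-61584 - 178851) + v(52))/(-408572 + 7212) = ((-81732 + 87283)/(-61584 - 178851) + 3)/(-408572 + 7212) = (5551/(-240435) + 3)/(-401360) = (5551*(-1/240435) + 3)*(-1/401360) = (-427/18495 + 3)*(-1/401360) = (55058/18495)*(-1/401360) = -27529/3711576600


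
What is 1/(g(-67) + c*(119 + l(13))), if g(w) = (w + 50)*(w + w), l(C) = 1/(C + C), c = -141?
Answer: -26/377167 ≈ -6.8935e-5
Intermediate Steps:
l(C) = 1/(2*C)
g(w) = 2*w*(50 + w) (g(w) = (50 + w)*(2*w) = 2*w*(50 + w))
1/(g(-67) + c*(119 + l(13))) = 1/(2*(-67)*(50 - 67) - 141*(119 + (1/2)/13)) = 1/(2*(-67)*(-17) - 141*(119 + (1/2)*(1/13))) = 1/(2278 - 141*(119 + 1/26)) = 1/(2278 - 141*3095/26) = 1/(2278 - 436395/26) = 1/(-377167/26) = -26/377167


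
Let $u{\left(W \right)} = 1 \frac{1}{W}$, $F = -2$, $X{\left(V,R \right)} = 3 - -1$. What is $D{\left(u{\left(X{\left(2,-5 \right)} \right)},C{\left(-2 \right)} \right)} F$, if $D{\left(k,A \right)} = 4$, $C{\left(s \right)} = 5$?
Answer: $-8$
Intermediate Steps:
$X{\left(V,R \right)} = 4$ ($X{\left(V,R \right)} = 3 + 1 = 4$)
$u{\left(W \right)} = \frac{1}{W}$
$D{\left(u{\left(X{\left(2,-5 \right)} \right)},C{\left(-2 \right)} \right)} F = 4 \left(-2\right) = -8$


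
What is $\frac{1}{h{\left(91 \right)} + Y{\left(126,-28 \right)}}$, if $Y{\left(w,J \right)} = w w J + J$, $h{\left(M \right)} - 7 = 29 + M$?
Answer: $- \frac{1}{444429} \approx -2.2501 \cdot 10^{-6}$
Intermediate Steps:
$h{\left(M \right)} = 36 + M$ ($h{\left(M \right)} = 7 + \left(29 + M\right) = 36 + M$)
$Y{\left(w,J \right)} = J + J w^{2}$ ($Y{\left(w,J \right)} = w^{2} J + J = J w^{2} + J = J + J w^{2}$)
$\frac{1}{h{\left(91 \right)} + Y{\left(126,-28 \right)}} = \frac{1}{\left(36 + 91\right) - 28 \left(1 + 126^{2}\right)} = \frac{1}{127 - 28 \left(1 + 15876\right)} = \frac{1}{127 - 444556} = \frac{1}{-444429} = - \frac{1}{444429}$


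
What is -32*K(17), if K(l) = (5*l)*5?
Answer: -13600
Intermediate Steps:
K(l) = 25*l
-32*K(17) = -800*17 = -32*425 = -13600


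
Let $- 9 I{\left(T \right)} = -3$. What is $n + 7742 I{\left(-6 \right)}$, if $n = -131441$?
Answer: $- \frac{386581}{3} \approx -1.2886 \cdot 10^{5}$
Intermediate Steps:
$I{\left(T \right)} = \frac{1}{3}$ ($I{\left(T \right)} = \left(- \frac{1}{9}\right) \left(-3\right) = \frac{1}{3}$)
$n + 7742 I{\left(-6 \right)} = -131441 + 7742 \cdot \frac{1}{3} = -131441 + \frac{7742}{3} = - \frac{386581}{3}$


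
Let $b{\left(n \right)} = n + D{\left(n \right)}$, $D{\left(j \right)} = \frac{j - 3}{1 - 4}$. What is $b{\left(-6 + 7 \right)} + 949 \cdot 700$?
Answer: $\frac{1992905}{3} \approx 6.643 \cdot 10^{5}$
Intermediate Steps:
$D{\left(j \right)} = 1 - \frac{j}{3}$ ($D{\left(j \right)} = \frac{-3 + j}{-3} = \left(-3 + j\right) \left(- \frac{1}{3}\right) = 1 - \frac{j}{3}$)
$b{\left(n \right)} = 1 + \frac{2 n}{3}$ ($b{\left(n \right)} = n - \left(-1 + \frac{n}{3}\right) = 1 + \frac{2 n}{3}$)
$b{\left(-6 + 7 \right)} + 949 \cdot 700 = \left(1 + \frac{2 \left(-6 + 7\right)}{3}\right) + 949 \cdot 700 = \left(1 + \frac{2}{3} \cdot 1\right) + 664300 = \left(1 + \frac{2}{3}\right) + 664300 = \frac{5}{3} + 664300 = \frac{1992905}{3}$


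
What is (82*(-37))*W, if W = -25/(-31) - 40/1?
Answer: 3686310/31 ≈ 1.1891e+5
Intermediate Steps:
W = -1215/31 (W = -25*(-1/31) - 40*1 = 25/31 - 40 = -1215/31 ≈ -39.194)
(82*(-37))*W = (82*(-37))*(-1215/31) = -3034*(-1215/31) = 3686310/31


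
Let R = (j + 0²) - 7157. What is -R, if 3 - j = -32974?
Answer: -25820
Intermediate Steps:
j = 32977 (j = 3 - 1*(-32974) = 3 + 32974 = 32977)
R = 25820 (R = (32977 + 0²) - 7157 = (32977 + 0) - 7157 = 32977 - 7157 = 25820)
-R = -1*25820 = -25820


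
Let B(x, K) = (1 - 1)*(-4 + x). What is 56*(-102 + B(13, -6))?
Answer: -5712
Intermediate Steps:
B(x, K) = 0 (B(x, K) = 0*(-4 + x) = 0)
56*(-102 + B(13, -6)) = 56*(-102 + 0) = 56*(-102) = -5712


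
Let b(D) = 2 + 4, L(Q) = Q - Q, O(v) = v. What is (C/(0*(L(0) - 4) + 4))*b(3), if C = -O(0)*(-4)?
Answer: 0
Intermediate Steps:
L(Q) = 0
b(D) = 6
C = 0 (C = -1*0*(-4) = 0*(-4) = 0)
(C/(0*(L(0) - 4) + 4))*b(3) = (0/(0*(0 - 4) + 4))*6 = (0/(0*(-4) + 4))*6 = (0/(0 + 4))*6 = (0/4)*6 = ((1/4)*0)*6 = 0*6 = 0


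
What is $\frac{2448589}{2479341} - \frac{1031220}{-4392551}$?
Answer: $\frac{13312298086559}{10890631788891} \approx 1.2224$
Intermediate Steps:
$\frac{2448589}{2479341} - \frac{1031220}{-4392551} = 2448589 \cdot \frac{1}{2479341} - - \frac{1031220}{4392551} = \frac{2448589}{2479341} + \frac{1031220}{4392551} = \frac{13312298086559}{10890631788891}$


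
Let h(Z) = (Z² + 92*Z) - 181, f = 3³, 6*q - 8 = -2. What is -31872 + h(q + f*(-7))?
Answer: -14005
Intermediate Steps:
q = 1 (q = 4/3 + (⅙)*(-2) = 4/3 - ⅓ = 1)
f = 27
h(Z) = -181 + Z² + 92*Z
-31872 + h(q + f*(-7)) = -31872 + (-181 + (1 + 27*(-7))² + 92*(1 + 27*(-7))) = -31872 + (-181 + (1 - 189)² + 92*(1 - 189)) = -31872 + (-181 + (-188)² + 92*(-188)) = -31872 + (-181 + 35344 - 17296) = -31872 + 17867 = -14005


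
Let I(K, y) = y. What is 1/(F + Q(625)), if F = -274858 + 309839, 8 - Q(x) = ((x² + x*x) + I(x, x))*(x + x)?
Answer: -1/977308761 ≈ -1.0232e-9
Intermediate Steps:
Q(x) = 8 - 2*x*(x + 2*x²) (Q(x) = 8 - ((x² + x*x) + x)*(x + x) = 8 - ((x² + x²) + x)*2*x = 8 - (2*x² + x)*2*x = 8 - (x + 2*x²)*2*x = 8 - 2*x*(x + 2*x²))
F = 34981
1/(F + Q(625)) = 1/(34981 + (8 - 4*625³ - 2*625²)) = 1/(34981 + (8 - 4*244140625 - 2*390625)) = 1/(34981 + (8 - 976562500 - 781250)) = 1/(34981 - 977343742) = 1/(-977308761) = -1/977308761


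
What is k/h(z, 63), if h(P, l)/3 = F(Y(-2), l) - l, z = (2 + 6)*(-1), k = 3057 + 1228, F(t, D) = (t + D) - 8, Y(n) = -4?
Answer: -4285/36 ≈ -119.03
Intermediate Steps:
F(t, D) = -8 + D + t (F(t, D) = (D + t) - 8 = -8 + D + t)
k = 4285
z = -8 (z = 8*(-1) = -8)
h(P, l) = -36 (h(P, l) = 3*((-8 + l - 4) - l) = 3*((-12 + l) - l) = 3*(-12) = -36)
k/h(z, 63) = 4285/(-36) = 4285*(-1/36) = -4285/36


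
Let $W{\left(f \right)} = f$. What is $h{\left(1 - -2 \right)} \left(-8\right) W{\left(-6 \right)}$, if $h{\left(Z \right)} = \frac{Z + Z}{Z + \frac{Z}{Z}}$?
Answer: $72$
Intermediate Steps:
$h{\left(Z \right)} = \frac{2 Z}{1 + Z}$ ($h{\left(Z \right)} = \frac{2 Z}{Z + 1} = \frac{2 Z}{1 + Z}$)
$h{\left(1 - -2 \right)} \left(-8\right) W{\left(-6 \right)} = \frac{2 \left(1 - -2\right)}{1 + \left(1 - -2\right)} \left(-8\right) \left(-6\right) = \frac{2 \left(1 + 2\right)}{1 + \left(1 + 2\right)} \left(-8\right) \left(-6\right) = 2 \cdot 3 \frac{1}{1 + 3} \left(-8\right) \left(-6\right) = 2 \cdot 3 \cdot \frac{1}{4} \left(-8\right) \left(-6\right) = \frac{3}{2} \left(-8\right) \left(-6\right) = \left(-12\right) \left(-6\right) = 72$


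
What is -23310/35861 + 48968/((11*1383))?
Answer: 200203774/77936199 ≈ 2.5688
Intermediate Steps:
-23310/35861 + 48968/((11*1383)) = -23310*1/35861 + 48968/15213 = -3330/5123 + 48968*(1/15213) = -3330/5123 + 48968/15213 = 200203774/77936199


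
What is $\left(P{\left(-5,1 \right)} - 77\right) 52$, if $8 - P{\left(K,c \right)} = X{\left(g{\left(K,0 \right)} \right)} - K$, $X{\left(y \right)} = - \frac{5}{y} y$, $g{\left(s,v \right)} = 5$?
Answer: $-3588$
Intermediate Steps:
$X{\left(y \right)} = -5$
$P{\left(K,c \right)} = 13 + K$ ($P{\left(K,c \right)} = 8 - \left(-5 - K\right) = 8 + \left(5 + K\right) = 13 + K$)
$\left(P{\left(-5,1 \right)} - 77\right) 52 = \left(\left(13 - 5\right) - 77\right) 52 = \left(8 - 77\right) 52 = \left(-69\right) 52 = -3588$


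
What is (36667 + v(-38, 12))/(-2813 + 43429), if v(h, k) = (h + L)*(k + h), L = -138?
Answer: 41243/40616 ≈ 1.0154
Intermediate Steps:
v(h, k) = (-138 + h)*(h + k) (v(h, k) = (h - 138)*(k + h) = (-138 + h)*(h + k))
(36667 + v(-38, 12))/(-2813 + 43429) = (36667 + ((-38)² - 138*(-38) - 138*12 - 38*12))/(-2813 + 43429) = (36667 + (1444 + 5244 - 1656 - 456))/40616 = (36667 + 4576)*(1/40616) = 41243*(1/40616) = 41243/40616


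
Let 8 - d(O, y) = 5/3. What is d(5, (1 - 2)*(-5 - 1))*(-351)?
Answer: -2223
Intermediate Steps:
d(O, y) = 19/3 (d(O, y) = 8 - 5/3 = 19/3)
d(5, (1 - 2)*(-5 - 1))*(-351) = (19/3)*(-351) = -2223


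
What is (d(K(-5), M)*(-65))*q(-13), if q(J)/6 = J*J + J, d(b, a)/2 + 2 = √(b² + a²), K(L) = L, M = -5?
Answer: 243360 - 608400*√2 ≈ -6.1705e+5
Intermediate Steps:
d(b, a) = -4 + 2*√(a² + b²) (d(b, a) = -4 + 2*√(b² + a²) = -4 + 2*√(a² + b²))
q(J) = 6*J + 6*J² (q(J) = 6*(J*J + J) = 6*(J² + J) = 6*(J + J²) = 6*J + 6*J²)
(d(K(-5), M)*(-65))*q(-13) = ((-4 + 2*√((-5)² + (-5)²))*(-65))*(6*(-13)*(1 - 13)) = ((-4 + 2*√(25 + 25))*(-65))*(6*(-13)*(-12)) = ((-4 + 2*√50)*(-65))*936 = ((-4 + 2*(5*√2))*(-65))*936 = ((-4 + 10*√2)*(-65))*936 = (260 - 650*√2)*936 = 243360 - 608400*√2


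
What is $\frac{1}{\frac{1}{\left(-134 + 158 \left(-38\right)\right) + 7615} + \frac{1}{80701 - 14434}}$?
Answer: $\frac{97876359}{67744} \approx 1444.8$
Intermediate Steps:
$\frac{1}{\frac{1}{\left(-134 + 158 \left(-38\right)\right) + 7615} + \frac{1}{80701 - 14434}} = \frac{1}{\frac{1}{\left(-134 - 6004\right) + 7615} + \frac{1}{66267}} = \frac{1}{\frac{1}{-6138 + 7615} + \frac{1}{66267}} = \frac{1}{\frac{1}{1477} + \frac{1}{66267}} = \frac{1}{\frac{67744}{97876359}} = \frac{97876359}{67744}$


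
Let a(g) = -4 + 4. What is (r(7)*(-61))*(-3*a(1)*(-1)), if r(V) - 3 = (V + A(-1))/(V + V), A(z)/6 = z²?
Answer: 0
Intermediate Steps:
a(g) = 0
A(z) = 6*z²
r(V) = 3 + (6 + V)/(2*V) (r(V) = 3 + (V + 6*(-1)²)/(V + V) = 3 + (V + 6*1)/((2*V)) = 3 + (V + 6)*(1/(2*V)) = 3 + (6 + V)*(1/(2*V)) = 3 + (6 + V)/(2*V))
(r(7)*(-61))*(-3*a(1)*(-1)) = ((7/2 + 3/7)*(-61))*(-3*0*(-1)) = ((7/2 + 3*(⅐))*(-61))*(0*(-1)) = ((7/2 + 3/7)*(-61))*0 = ((55/14)*(-61))*0 = -3355/14*0 = 0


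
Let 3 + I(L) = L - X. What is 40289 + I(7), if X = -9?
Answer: 40302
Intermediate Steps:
I(L) = 6 + L (I(L) = -3 + (L - 1*(-9)) = -3 + (L + 9) = -3 + (9 + L) = 6 + L)
40289 + I(7) = 40289 + (6 + 7) = 40289 + 13 = 40302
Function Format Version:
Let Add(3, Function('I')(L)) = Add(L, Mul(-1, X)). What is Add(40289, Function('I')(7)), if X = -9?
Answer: 40302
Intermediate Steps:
Function('I')(L) = Add(6, L) (Function('I')(L) = Add(-3, Add(L, Mul(-1, -9))) = Add(-3, Add(L, 9)) = Add(-3, Add(9, L)) = Add(6, L))
Add(40289, Function('I')(7)) = Add(40289, Add(6, 7)) = Add(40289, 13) = 40302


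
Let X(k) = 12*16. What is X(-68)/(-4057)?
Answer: -192/4057 ≈ -0.047326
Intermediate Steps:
X(k) = 192
X(-68)/(-4057) = 192/(-4057) = 192*(-1/4057) = -192/4057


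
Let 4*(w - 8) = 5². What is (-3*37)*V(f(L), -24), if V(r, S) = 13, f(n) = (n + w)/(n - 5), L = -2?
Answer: -1443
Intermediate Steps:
w = 57/4 (w = 8 + (¼)*5² = 8 + (¼)*25 = 8 + 25/4 = 57/4 ≈ 14.250)
f(n) = (57/4 + n)/(-5 + n) (f(n) = (n + 57/4)/(n - 5) = (57/4 + n)/(-5 + n))
(-3*37)*V(f(L), -24) = -3*37*13 = -111*13 = -1443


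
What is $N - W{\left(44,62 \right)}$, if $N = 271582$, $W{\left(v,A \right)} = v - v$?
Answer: $271582$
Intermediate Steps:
$W{\left(v,A \right)} = 0$
$N - W{\left(44,62 \right)} = 271582 - 0 = 271582 + 0 = 271582$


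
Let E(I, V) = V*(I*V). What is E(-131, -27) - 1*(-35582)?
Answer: -59917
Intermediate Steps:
E(I, V) = I*V²
E(-131, -27) - 1*(-35582) = -131*(-27)² - 1*(-35582) = -131*729 + 35582 = -95499 + 35582 = -59917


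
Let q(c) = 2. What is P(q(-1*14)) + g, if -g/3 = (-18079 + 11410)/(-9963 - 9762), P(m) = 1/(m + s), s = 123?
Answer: -33082/32875 ≈ -1.0063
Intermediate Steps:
P(m) = 1/(123 + m) (P(m) = 1/(m + 123) = 1/(123 + m))
g = -6669/6575 (g = -3*(-18079 + 11410)/(-9963 - 9762) = -(-20007)/(-19725) = -(-20007)*(-1)/19725 = -3*2223/6575 = -6669/6575 ≈ -1.0143)
P(q(-1*14)) + g = 1/(123 + 2) - 6669/6575 = 1/125 - 6669/6575 = -33082/32875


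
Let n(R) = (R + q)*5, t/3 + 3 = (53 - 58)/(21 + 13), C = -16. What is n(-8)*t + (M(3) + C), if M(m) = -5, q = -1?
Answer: 13731/34 ≈ 403.85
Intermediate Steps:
t = -321/34 (t = -9 + 3*((53 - 58)/(21 + 13)) = -9 + 3*(-5/34) = -9 - 15/34 = -321/34 ≈ -9.4412)
n(R) = -5 + 5*R (n(R) = (R - 1)*5 = (-1 + R)*5 = -5 + 5*R)
n(-8)*t + (M(3) + C) = (-5 + 5*(-8))*(-321/34) + (-5 - 16) = (-5 - 40)*(-321/34) - 21 = -45*(-321/34) - 21 = 14445/34 - 21 = 13731/34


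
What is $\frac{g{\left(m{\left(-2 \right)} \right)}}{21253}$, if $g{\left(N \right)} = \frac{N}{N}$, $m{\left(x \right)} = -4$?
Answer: $\frac{1}{21253} \approx 4.7052 \cdot 10^{-5}$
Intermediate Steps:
$g{\left(N \right)} = 1$
$\frac{g{\left(m{\left(-2 \right)} \right)}}{21253} = 1 \cdot \frac{1}{21253} = \frac{1}{21253}$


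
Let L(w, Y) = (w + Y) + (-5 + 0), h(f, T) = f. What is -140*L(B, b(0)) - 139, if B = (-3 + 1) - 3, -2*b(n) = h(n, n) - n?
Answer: 1261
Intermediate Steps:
b(n) = 0 (b(n) = -(n - n)/2 = -½*0 = 0)
B = -5 (B = -2 - 3 = -5)
L(w, Y) = -5 + Y + w (L(w, Y) = (Y + w) - 5 = -5 + Y + w)
-140*L(B, b(0)) - 139 = -140*(-5 + 0 - 5) - 139 = -140*(-10) - 139 = 1400 - 139 = 1261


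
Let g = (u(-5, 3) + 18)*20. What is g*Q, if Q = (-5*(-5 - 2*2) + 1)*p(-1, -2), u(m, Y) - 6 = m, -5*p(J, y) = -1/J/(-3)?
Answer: 3496/3 ≈ 1165.3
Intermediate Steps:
p(J, y) = -1/(15*J) (p(J, y) = -(-1/J)/(5*(-3)) = -(-1/J)*(-1)/(5*3) = -1/(15*J))
u(m, Y) = 6 + m
g = 380 (g = ((6 - 5) + 18)*20 = (1 + 18)*20 = 19*20 = 380)
Q = 46/15 (Q = (-5*(-5 - 2*2) + 1)*(-1/15/(-1)) = (-5*(-5 - 4) + 1)*(-1/15*(-1)) = (-5*(-9) + 1)*(1/15) = (45 + 1)*(1/15) = 46*(1/15) = 46/15 ≈ 3.0667)
g*Q = 380*(46/15) = 3496/3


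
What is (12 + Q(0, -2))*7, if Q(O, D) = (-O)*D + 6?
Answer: 126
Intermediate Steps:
Q(O, D) = 6 - D*O (Q(O, D) = -D*O + 6 = 6 - D*O)
(12 + Q(0, -2))*7 = (12 + (6 - 1*(-2)*0))*7 = (12 + (6 + 0))*7 = (12 + 6)*7 = 18*7 = 126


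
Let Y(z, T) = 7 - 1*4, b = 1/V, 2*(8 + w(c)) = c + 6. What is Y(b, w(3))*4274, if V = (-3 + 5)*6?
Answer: 12822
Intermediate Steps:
V = 12 (V = 2*6 = 12)
w(c) = -5 + c/2 (w(c) = -8 + (c + 6)/2 = -8 + (6 + c)/2 = -8 + (3 + c/2) = -5 + c/2)
b = 1/12 ≈ 0.083333
Y(z, T) = 3 (Y(z, T) = 7 - 4 = 3)
Y(b, w(3))*4274 = 3*4274 = 12822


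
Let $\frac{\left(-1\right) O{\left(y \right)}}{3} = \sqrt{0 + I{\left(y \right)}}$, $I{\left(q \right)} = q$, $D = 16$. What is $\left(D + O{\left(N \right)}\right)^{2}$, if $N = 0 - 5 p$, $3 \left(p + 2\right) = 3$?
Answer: $301 - 96 \sqrt{5} \approx 86.338$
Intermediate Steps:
$p = -1$ ($p = -2 + \frac{1}{3} \cdot 3 = -2 + 1 = -1$)
$N = 5$ ($N = 0 - -5 = 0 + 5 = 5$)
$O{\left(y \right)} = - 3 \sqrt{y}$ ($O{\left(y \right)} = - 3 \sqrt{0 + y} = - 3 \sqrt{y}$)
$\left(D + O{\left(N \right)}\right)^{2} = \left(16 - 3 \sqrt{5}\right)^{2}$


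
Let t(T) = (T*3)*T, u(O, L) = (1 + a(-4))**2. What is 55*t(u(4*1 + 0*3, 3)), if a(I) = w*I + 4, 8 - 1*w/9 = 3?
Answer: 154751953125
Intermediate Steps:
w = 45 (w = 72 - 9*3 = 72 - 27 = 45)
a(I) = 4 + 45*I (a(I) = 45*I + 4 = 4 + 45*I)
u(O, L) = 30625 (u(O, L) = (1 + (4 + 45*(-4)))**2 = (1 + (4 - 180))**2 = (1 - 176)**2 = (-175)**2 = 30625)
t(T) = 3*T**2 (t(T) = (3*T)*T = 3*T**2)
55*t(u(4*1 + 0*3, 3)) = 55*(3*30625**2) = 55*(3*937890625) = 55*2813671875 = 154751953125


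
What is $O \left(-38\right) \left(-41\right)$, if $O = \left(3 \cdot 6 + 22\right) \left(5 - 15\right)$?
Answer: $-623200$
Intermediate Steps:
$O = -400$ ($O = \left(18 + 22\right) \left(-10\right) = 40 \left(-10\right) = -400$)
$O \left(-38\right) \left(-41\right) = \left(-400\right) \left(-38\right) \left(-41\right) = 15200 \left(-41\right) = -623200$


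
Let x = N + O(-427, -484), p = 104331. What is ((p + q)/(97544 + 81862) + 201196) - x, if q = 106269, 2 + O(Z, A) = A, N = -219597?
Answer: 4198899493/9967 ≈ 4.2128e+5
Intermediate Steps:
O(Z, A) = -2 + A
x = -220083 (x = -219597 + (-2 - 484) = -219597 - 486 = -220083)
((p + q)/(97544 + 81862) + 201196) - x = ((104331 + 106269)/(97544 + 81862) + 201196) - 1*(-220083) = (210600/179406 + 201196) + 220083 = (210600*(1/179406) + 201196) + 220083 = (11700/9967 + 201196) + 220083 = 2005332232/9967 + 220083 = 4198899493/9967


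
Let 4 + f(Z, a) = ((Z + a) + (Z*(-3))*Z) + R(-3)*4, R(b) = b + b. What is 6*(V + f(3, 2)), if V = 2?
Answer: -288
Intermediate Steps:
R(b) = 2*b
f(Z, a) = -28 + Z + a - 3*Z² (f(Z, a) = -4 + (((Z + a) + (Z*(-3))*Z) + (2*(-3))*4) = -4 + (((Z + a) + (-3*Z)*Z) - 6*4) = -4 + (((Z + a) - 3*Z²) - 24) = -4 + ((Z + a - 3*Z²) - 24) = -4 + (-24 + Z + a - 3*Z²) = -28 + Z + a - 3*Z²)
6*(V + f(3, 2)) = 6*(2 + (-28 + 3 + 2 - 3*3²)) = 6*(2 + (-28 + 3 + 2 - 3*9)) = 6*(2 + (-28 + 3 + 2 - 27)) = 6*(2 - 50) = 6*(-48) = -288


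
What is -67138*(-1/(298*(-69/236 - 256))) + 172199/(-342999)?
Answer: -4269238510451/3091197882735 ≈ -1.3811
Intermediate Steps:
-67138*(-1/(298*(-69/236 - 256))) + 172199/(-342999) = -67138*(-1/(298*(-69*1/236 - 256))) + 172199*(-1/342999) = -67138*(-1/(298*(-69/236 - 256))) - 172199/342999 = -67138/((-60485/236*(-298))) - 172199/342999 = -67138/9012265/118 - 172199/342999 = -67138*118/9012265 - 172199/342999 = -7922284/9012265 - 172199/342999 = -4269238510451/3091197882735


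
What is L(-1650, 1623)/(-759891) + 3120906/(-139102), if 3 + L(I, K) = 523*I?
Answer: -375251648840/17617059647 ≈ -21.300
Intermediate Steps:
L(I, K) = -3 + 523*I
L(-1650, 1623)/(-759891) + 3120906/(-139102) = (-3 + 523*(-1650))/(-759891) + 3120906/(-139102) = (-3 - 862950)*(-1/759891) + 3120906*(-1/139102) = -862953*(-1/759891) - 1560453/69551 = 287651/253297 - 1560453/69551 = -375251648840/17617059647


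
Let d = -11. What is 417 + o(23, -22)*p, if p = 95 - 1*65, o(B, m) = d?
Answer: 87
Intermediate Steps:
o(B, m) = -11
p = 30 (p = 95 - 65 = 30)
417 + o(23, -22)*p = 417 - 11*30 = 417 - 330 = 87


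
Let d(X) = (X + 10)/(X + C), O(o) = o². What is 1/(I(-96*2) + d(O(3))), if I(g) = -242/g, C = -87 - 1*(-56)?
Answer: 1056/419 ≈ 2.5203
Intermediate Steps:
C = -31 (C = -87 + 56 = -31)
d(X) = (10 + X)/(-31 + X) (d(X) = (X + 10)/(X - 31) = (10 + X)/(-31 + X))
1/(I(-96*2) + d(O(3))) = 1/(-242/((-96*2)) + (10 + 3²)/(-31 + 3²)) = 1/(-242/(-192) + (10 + 9)/(-31 + 9)) = 1/(-242*(-1/192) + 19/(-22)) = 1/(121/96 - 1/22*19) = 1/(121/96 - 19/22) = 1/(419/1056) = 1056/419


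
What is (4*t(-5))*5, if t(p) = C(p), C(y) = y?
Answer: -100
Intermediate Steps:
t(p) = p
(4*t(-5))*5 = (4*(-5))*5 = -20*5 = -100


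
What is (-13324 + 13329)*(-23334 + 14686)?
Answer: -43240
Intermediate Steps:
(-13324 + 13329)*(-23334 + 14686) = 5*(-8648) = -43240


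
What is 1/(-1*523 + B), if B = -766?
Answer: -1/1289 ≈ -0.00077580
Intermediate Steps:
1/(-1*523 + B) = 1/(-1*523 - 766) = 1/(-523 - 766) = 1/(-1289) = -1/1289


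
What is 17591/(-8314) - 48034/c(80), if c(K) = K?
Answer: -100190489/166280 ≈ -602.54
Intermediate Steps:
17591/(-8314) - 48034/c(80) = 17591/(-8314) - 48034/80 = 17591*(-1/8314) - 48034*1/80 = -17591/8314 - 24017/40 = -100190489/166280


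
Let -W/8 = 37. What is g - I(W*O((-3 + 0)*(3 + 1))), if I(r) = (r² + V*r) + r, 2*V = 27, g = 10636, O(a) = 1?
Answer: -72688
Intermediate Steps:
W = -296 (W = -8*37 = -296)
V = 27/2 (V = (½)*27 = 27/2 ≈ 13.500)
I(r) = r² + 29*r/2 (I(r) = (r² + 27*r/2) + r = r² + 29*r/2)
g - I(W*O((-3 + 0)*(3 + 1))) = 10636 - (-296*1)*(29 + 2*(-296*1))/2 = 10636 - (-296)*(29 + 2*(-296))/2 = 10636 - (-296)*(29 - 592)/2 = 10636 - (-296)*(-563)/2 = 10636 - 1*83324 = 10636 - 83324 = -72688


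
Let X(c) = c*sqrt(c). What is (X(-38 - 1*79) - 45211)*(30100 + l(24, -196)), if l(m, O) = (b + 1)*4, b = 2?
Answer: -1361393632 - 10569312*I*sqrt(13) ≈ -1.3614e+9 - 3.8108e+7*I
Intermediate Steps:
l(m, O) = 12 (l(m, O) = (2 + 1)*4 = 3*4 = 12)
X(c) = c**(3/2)
(X(-38 - 1*79) - 45211)*(30100 + l(24, -196)) = ((-38 - 1*79)**(3/2) - 45211)*(30100 + 12) = ((-38 - 79)**(3/2) - 45211)*30112 = ((-117)**(3/2) - 45211)*30112 = (-351*I*sqrt(13) - 45211)*30112 = (-45211 - 351*I*sqrt(13))*30112 = -1361393632 - 10569312*I*sqrt(13)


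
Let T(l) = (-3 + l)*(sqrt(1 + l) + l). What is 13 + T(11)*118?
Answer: 10397 + 1888*sqrt(3) ≈ 13667.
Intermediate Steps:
T(l) = (-3 + l)*(l + sqrt(1 + l))
13 + T(11)*118 = 13 + (11**2 - 3*11 - 3*sqrt(1 + 11) + 11*sqrt(1 + 11))*118 = 13 + (121 - 33 - 6*sqrt(3) + 11*sqrt(12))*118 = 13 + (121 - 33 - 6*sqrt(3) + 11*(2*sqrt(3)))*118 = 13 + (121 - 33 - 6*sqrt(3) + 22*sqrt(3))*118 = 13 + (88 + 16*sqrt(3))*118 = 13 + (10384 + 1888*sqrt(3)) = 10397 + 1888*sqrt(3)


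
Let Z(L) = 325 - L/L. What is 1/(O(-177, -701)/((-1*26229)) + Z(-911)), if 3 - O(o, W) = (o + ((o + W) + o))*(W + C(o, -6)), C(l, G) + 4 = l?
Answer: 8743/3194939 ≈ 0.0027365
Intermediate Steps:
C(l, G) = -4 + l
Z(L) = 324 (Z(L) = 325 - 1*1 = 325 - 1 = 324)
O(o, W) = 3 - (W + 3*o)*(-4 + W + o) (O(o, W) = 3 - (o + ((o + W) + o))*(W + (-4 + o)) = 3 - (o + ((W + o) + o))*(-4 + W + o) = 3 - (o + (W + 2*o))*(-4 + W + o) = 3 - (W + 3*o)*(-4 + W + o))
1/(O(-177, -701)/((-1*26229)) + Z(-911)) = 1/((3 - 1*(-701)² - 1*(-701)*(-4 - 177) - 3*(-701)*(-177) - 3*(-177)*(-4 - 177))/((-1*26229)) + 324) = 1/((3 - 1*491401 - 1*(-701)*(-181) - 372231 - 3*(-177)*(-181))/(-26229) + 324) = 1/((3 - 491401 - 126881 - 372231 - 96111)*(-1/26229) + 324) = 1/(-1086621*(-1/26229) + 324) = 1/(362207/8743 + 324) = 1/(3194939/8743) = 8743/3194939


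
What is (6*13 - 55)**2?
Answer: 529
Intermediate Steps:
(6*13 - 55)**2 = (78 - 55)**2 = 23**2 = 529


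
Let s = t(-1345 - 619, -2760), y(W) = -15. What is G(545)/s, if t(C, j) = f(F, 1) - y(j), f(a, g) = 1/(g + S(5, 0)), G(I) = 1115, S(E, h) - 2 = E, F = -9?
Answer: 8920/121 ≈ 73.719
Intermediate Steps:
S(E, h) = 2 + E
f(a, g) = 1/(7 + g) (f(a, g) = 1/(g + (2 + 5)) = 1/(g + 7) = 1/(7 + g))
t(C, j) = 121/8 (t(C, j) = 1/(7 + 1) - 1*(-15) = 1/8 + 15 = 121/8)
s = 121/8 ≈ 15.125
G(545)/s = 1115/(121/8) = 1115*(8/121) = 8920/121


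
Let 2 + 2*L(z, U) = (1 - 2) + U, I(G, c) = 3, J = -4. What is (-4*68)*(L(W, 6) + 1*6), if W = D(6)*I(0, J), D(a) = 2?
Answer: -2040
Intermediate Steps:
W = 6 (W = 2*3 = 6)
L(z, U) = -3/2 + U/2 (L(z, U) = -1 + ((1 - 2) + U)/2 = -1 + (-1 + U)/2 = -1 + (-½ + U/2) = -3/2 + U/2)
(-4*68)*(L(W, 6) + 1*6) = (-4*68)*((-3/2 + (½)*6) + 1*6) = -272*((-3/2 + 3) + 6) = -272*(3/2 + 6) = -272*15/2 = -2040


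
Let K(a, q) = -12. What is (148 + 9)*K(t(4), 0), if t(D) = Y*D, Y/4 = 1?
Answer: -1884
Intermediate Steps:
Y = 4 (Y = 4*1 = 4)
t(D) = 4*D
(148 + 9)*K(t(4), 0) = (148 + 9)*(-12) = 157*(-12) = -1884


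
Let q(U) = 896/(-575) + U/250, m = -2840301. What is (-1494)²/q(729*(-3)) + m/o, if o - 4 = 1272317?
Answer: -1814377711502729/8377668309 ≈ -2.1657e+5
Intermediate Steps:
o = 1272321 (o = 4 + 1272317 = 1272321)
q(U) = -896/575 + U/250 (q(U) = 896*(-1/575) + U*(1/250) = -896/575 + U/250)
(-1494)²/q(729*(-3)) + m/o = (-1494)²/(-896/575 + (729*(-3))/250) - 2840301/1272321 = 2232036/(-896/575 + (1/250)*(-2187)) - 2840301*1/1272321 = 2232036/(-896/575 - 2187/250) - 315589/141369 = 2232036/(-59261/5750) - 315589/141369 = 2232036*(-5750/59261) - 315589/141369 = -12834207000/59261 - 315589/141369 = -1814377711502729/8377668309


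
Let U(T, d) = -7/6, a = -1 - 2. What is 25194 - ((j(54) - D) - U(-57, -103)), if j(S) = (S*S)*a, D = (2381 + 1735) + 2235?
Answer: 241751/6 ≈ 40292.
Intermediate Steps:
a = -3
D = 6351 (D = 4116 + 2235 = 6351)
U(T, d) = -7/6 (U(T, d) = (⅙)*(-7) = -7/6)
j(S) = -3*S² (j(S) = (S*S)*(-3) = S²*(-3) = -3*S²)
25194 - ((j(54) - D) - U(-57, -103)) = 25194 - ((-3*54² - 1*6351) - 1*(-7/6)) = 25194 - ((-3*2916 - 6351) + 7/6) = 25194 - ((-8748 - 6351) + 7/6) = 25194 - (-15099 + 7/6) = 25194 - 1*(-90587/6) = 25194 + 90587/6 = 241751/6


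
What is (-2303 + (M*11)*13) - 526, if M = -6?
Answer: -3687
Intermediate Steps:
(-2303 + (M*11)*13) - 526 = (-2303 - 6*11*13) - 526 = (-2303 - 66*13) - 526 = (-2303 - 858) - 526 = -3161 - 526 = -3687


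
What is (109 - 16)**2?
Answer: 8649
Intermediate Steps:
(109 - 16)**2 = 93**2 = 8649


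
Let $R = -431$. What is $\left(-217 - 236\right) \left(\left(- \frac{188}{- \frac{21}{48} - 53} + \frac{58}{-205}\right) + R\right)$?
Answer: $\frac{452857909}{2337} \approx 1.9378 \cdot 10^{5}$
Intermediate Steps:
$\left(-217 - 236\right) \left(\left(- \frac{188}{- \frac{21}{48} - 53} + \frac{58}{-205}\right) + R\right) = \left(-217 - 236\right) \left(\left(- \frac{188}{- \frac{21}{48} - 53} + \frac{58}{-205}\right) - 431\right) = - 453 \left(\left(- \frac{188}{\left(-21\right) \frac{1}{48} - 53} + 58 \left(- \frac{1}{205}\right)\right) - 431\right) = - 453 \left(\left(- \frac{188}{- \frac{7}{16} - 53} - \frac{58}{205}\right) - 431\right) = - 453 \left(\left(- \frac{188}{- \frac{855}{16}} - \frac{58}{205}\right) - 431\right) = - 453 \left(\left(\left(-188\right) \left(- \frac{16}{855}\right) - \frac{58}{205}\right) - 431\right) = - 453 \left(\left(\frac{3008}{855} - \frac{58}{205}\right) - 431\right) = - 453 \left(\frac{22682}{7011} - 431\right) = \left(-453\right) \left(- \frac{2999059}{7011}\right) = \frac{452857909}{2337}$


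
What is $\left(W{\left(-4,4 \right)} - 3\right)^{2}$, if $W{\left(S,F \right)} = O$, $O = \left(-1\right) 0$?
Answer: $9$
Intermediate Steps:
$O = 0$
$W{\left(S,F \right)} = 0$
$\left(W{\left(-4,4 \right)} - 3\right)^{2} = \left(0 - 3\right)^{2} = \left(-3\right)^{2} = 9$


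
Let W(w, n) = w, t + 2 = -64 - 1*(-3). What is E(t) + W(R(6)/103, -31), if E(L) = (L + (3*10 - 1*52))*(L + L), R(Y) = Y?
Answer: 1103136/103 ≈ 10710.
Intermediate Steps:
t = -63 (t = -2 + (-64 - 1*(-3)) = -2 + (-64 + 3) = -2 - 61 = -63)
E(L) = 2*L*(-22 + L) (E(L) = (L + (30 - 52))*(2*L) = (L - 22)*(2*L) = (-22 + L)*(2*L) = 2*L*(-22 + L))
E(t) + W(R(6)/103, -31) = 2*(-63)*(-22 - 63) + 6/103 = 2*(-63)*(-85) + 6*(1/103) = 10710 + 6/103 = 1103136/103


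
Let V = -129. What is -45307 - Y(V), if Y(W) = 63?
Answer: -45370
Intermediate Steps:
-45307 - Y(V) = -45307 - 1*63 = -45307 - 63 = -45370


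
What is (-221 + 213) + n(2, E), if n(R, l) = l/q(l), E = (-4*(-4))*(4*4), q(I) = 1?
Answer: 248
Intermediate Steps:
E = 256 (E = 16*16 = 256)
n(R, l) = l (n(R, l) = l/1 = l*1 = l)
(-221 + 213) + n(2, E) = (-221 + 213) + 256 = -8 + 256 = 248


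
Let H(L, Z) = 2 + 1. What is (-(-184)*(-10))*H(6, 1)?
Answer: -5520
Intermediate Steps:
H(L, Z) = 3
(-(-184)*(-10))*H(6, 1) = -(-184)*(-10)*3 = -46*40*3 = -1840*3 = -5520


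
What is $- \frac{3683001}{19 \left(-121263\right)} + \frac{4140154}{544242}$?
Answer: $\frac{1923891037630}{208988655879} \approx 9.2057$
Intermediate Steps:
$- \frac{3683001}{19 \left(-121263\right)} + \frac{4140154}{544242} = - \frac{3683001}{-2303997} + 4140154 \cdot \frac{1}{544242} = \left(-3683001\right) \left(- \frac{1}{2303997}\right) + \frac{2070077}{272121} = \frac{1227667}{767999} + \frac{2070077}{272121} = \frac{1923891037630}{208988655879}$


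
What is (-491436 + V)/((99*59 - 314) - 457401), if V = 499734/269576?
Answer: 66239425701/60907192712 ≈ 1.0875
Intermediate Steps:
V = 249867/134788 (V = 499734*(1/269576) = 249867/134788 ≈ 1.8538)
(-491436 + V)/((99*59 - 314) - 457401) = (-491436 + 249867/134788)/((99*59 - 314) - 457401) = -66239425701/(134788*((5841 - 314) - 457401)) = -66239425701/(134788*(5527 - 457401)) = -66239425701/134788/(-451874) = -66239425701/134788*(-1/451874) = 66239425701/60907192712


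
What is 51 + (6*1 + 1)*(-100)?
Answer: -649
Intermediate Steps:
51 + (6*1 + 1)*(-100) = 51 + (6 + 1)*(-100) = 51 + 7*(-100) = 51 - 700 = -649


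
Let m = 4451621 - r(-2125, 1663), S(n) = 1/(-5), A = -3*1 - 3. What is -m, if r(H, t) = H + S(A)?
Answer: -22268731/5 ≈ -4.4537e+6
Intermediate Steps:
A = -6 (A = -3 - 3 = -6)
S(n) = -1/5
r(H, t) = -1/5 + H (r(H, t) = H - 1/5 = -1/5 + H)
m = 22268731/5 (m = 4451621 - (-1/5 - 2125) = 4451621 - 1*(-10626/5) = 4451621 + 10626/5 = 22268731/5 ≈ 4.4537e+6)
-m = -1*22268731/5 = -22268731/5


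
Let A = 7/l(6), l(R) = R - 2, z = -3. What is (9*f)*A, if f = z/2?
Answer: -189/8 ≈ -23.625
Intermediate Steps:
l(R) = -2 + R
f = -3/2 ≈ -1.5000
A = 7/4 (A = 7/(-2 + 6) = 7/4 ≈ 1.7500)
(9*f)*A = (9*(-3/2))*(7/4) = -27/2*7/4 = -189/8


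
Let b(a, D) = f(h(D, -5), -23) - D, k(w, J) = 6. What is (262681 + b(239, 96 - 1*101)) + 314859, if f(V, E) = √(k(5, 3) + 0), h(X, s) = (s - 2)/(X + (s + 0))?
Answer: 577545 + √6 ≈ 5.7755e+5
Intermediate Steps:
h(X, s) = (-2 + s)/(X + s)
f(V, E) = √6 (f(V, E) = √(6 + 0) = √6)
b(a, D) = √6 - D
(262681 + b(239, 96 - 1*101)) + 314859 = (262681 + (√6 - (96 - 1*101))) + 314859 = (262681 + (√6 - (96 - 101))) + 314859 = (262681 + (√6 - 1*(-5))) + 314859 = (262681 + (√6 + 5)) + 314859 = (262681 + (5 + √6)) + 314859 = (262686 + √6) + 314859 = 577545 + √6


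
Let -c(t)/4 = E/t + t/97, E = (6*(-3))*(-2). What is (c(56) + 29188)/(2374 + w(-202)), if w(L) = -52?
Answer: 9907669/788319 ≈ 12.568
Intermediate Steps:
E = 36 (E = -18*(-2) = 36)
c(t) = -144/t - 4*t/97 (c(t) = -4*(36/t + t/97) = -144/t - 4*t/97)
(c(56) + 29188)/(2374 + w(-202)) = ((-144/56 - 4/97*56) + 29188)/(2374 - 52) = ((-144*1/56 - 224/97) + 29188)/2322 = ((-18/7 - 224/97) + 29188)*(1/2322) = (-3314/679 + 29188)*(1/2322) = (19815338/679)*(1/2322) = 9907669/788319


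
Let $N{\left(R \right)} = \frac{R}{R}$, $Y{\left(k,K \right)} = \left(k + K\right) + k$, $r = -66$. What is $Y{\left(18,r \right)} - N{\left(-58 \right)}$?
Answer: $-31$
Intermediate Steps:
$Y{\left(k,K \right)} = K + 2 k$ ($Y{\left(k,K \right)} = \left(K + k\right) + k = K + 2 k$)
$N{\left(R \right)} = 1$
$Y{\left(18,r \right)} - N{\left(-58 \right)} = \left(-66 + 2 \cdot 18\right) - 1 = \left(-66 + 36\right) - 1 = -30 - 1 = -31$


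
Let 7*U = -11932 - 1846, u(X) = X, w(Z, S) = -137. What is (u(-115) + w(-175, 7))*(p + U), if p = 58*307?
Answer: -3991104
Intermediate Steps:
p = 17806
U = -13778/7 (U = (-11932 - 1846)/7 = (⅐)*(-13778) = -13778/7 ≈ -1968.3)
(u(-115) + w(-175, 7))*(p + U) = (-115 - 137)*(17806 - 13778/7) = -252*110864/7 = -3991104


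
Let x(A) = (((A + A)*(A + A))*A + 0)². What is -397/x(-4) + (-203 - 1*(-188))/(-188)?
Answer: 227101/3080192 ≈ 0.073730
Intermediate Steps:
x(A) = 16*A⁶ (x(A) = (((2*A)*(2*A))*A + 0)² = ((4*A²)*A + 0)² = (4*A³ + 0)² = (4*A³)² = 16*A⁶)
-397/x(-4) + (-203 - 1*(-188))/(-188) = -397/(16*(-4)⁶) + (-203 - 1*(-188))/(-188) = -397/(16*4096) + (-203 + 188)*(-1/188) = -397/65536 - 15*(-1/188) = -397*1/65536 + 15/188 = -397/65536 + 15/188 = 227101/3080192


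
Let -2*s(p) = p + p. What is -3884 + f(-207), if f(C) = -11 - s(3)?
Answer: -3892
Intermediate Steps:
s(p) = -p (s(p) = -(p + p)/2 = -p)
f(C) = -8 (f(C) = -11 - (-1)*3 = -11 - 1*(-3) = -11 + 3 = -8)
-3884 + f(-207) = -3884 - 8 = -3892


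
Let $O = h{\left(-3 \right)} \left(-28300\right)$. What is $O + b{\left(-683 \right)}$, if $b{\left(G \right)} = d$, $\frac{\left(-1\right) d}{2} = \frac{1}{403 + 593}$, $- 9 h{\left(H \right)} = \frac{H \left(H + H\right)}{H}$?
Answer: $- \frac{3131867}{166} \approx -18867.0$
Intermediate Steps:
$h{\left(H \right)} = - \frac{2 H}{9}$ ($h{\left(H \right)} = - \frac{H \left(H + H\right) \frac{1}{H}}{9} = - \frac{H 2 H \frac{1}{H}}{9} = - \frac{2 H^{2} \frac{1}{H}}{9} = - \frac{2 H}{9}$)
$d = - \frac{1}{498}$ ($d = - \frac{2}{403 + 593} = - \frac{2}{996} = \left(-2\right) \frac{1}{996} = - \frac{1}{498} \approx -0.002008$)
$b{\left(G \right)} = - \frac{1}{498}$
$O = - \frac{56600}{3}$ ($O = \left(- \frac{2}{9}\right) \left(-3\right) \left(-28300\right) = \frac{2}{3} \left(-28300\right) = - \frac{56600}{3} \approx -18867.0$)
$O + b{\left(-683 \right)} = - \frac{56600}{3} - \frac{1}{498} = - \frac{3131867}{166}$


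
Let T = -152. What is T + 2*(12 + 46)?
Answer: -36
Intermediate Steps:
T + 2*(12 + 46) = -152 + 2*(12 + 46) = -152 + 2*58 = -152 + 116 = -36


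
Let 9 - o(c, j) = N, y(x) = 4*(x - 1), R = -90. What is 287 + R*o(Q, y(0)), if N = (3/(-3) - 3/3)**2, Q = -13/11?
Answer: -163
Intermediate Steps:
y(x) = -4 + 4*x (y(x) = 4*(-1 + x) = -4 + 4*x)
Q = -13/11 (Q = -13*1/11 = -13/11 ≈ -1.1818)
N = 4 (N = (3*(-1/3) - 3*1/3)**2 = (-1 - 1)**2 = (-2)**2 = 4)
o(c, j) = 5 (o(c, j) = 9 - 1*4 = 9 - 4 = 5)
287 + R*o(Q, y(0)) = 287 - 90*5 = 287 - 450 = -163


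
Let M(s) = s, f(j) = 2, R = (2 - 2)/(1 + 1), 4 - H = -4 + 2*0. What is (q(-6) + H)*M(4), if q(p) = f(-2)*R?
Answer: 32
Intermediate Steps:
H = 8 (H = 4 - (-4 + 2*0) = 4 - (-4 + 0) = 4 - 1*(-4) = 4 + 4 = 8)
R = 0 (R = 0/2 = 0*(½) = 0)
q(p) = 0 (q(p) = 2*0 = 0)
(q(-6) + H)*M(4) = (0 + 8)*4 = 8*4 = 32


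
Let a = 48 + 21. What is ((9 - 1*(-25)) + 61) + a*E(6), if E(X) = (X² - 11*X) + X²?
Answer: 509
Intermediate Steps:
a = 69
E(X) = -11*X + 2*X²
((9 - 1*(-25)) + 61) + a*E(6) = ((9 - 1*(-25)) + 61) + 69*(6*(-11 + 2*6)) = ((9 + 25) + 61) + 69*(6*(-11 + 12)) = (34 + 61) + 69*(6*1) = 95 + 69*6 = 95 + 414 = 509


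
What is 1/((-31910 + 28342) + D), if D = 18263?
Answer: 1/14695 ≈ 6.8050e-5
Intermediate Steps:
1/((-31910 + 28342) + D) = 1/((-31910 + 28342) + 18263) = 1/(-3568 + 18263) = 1/14695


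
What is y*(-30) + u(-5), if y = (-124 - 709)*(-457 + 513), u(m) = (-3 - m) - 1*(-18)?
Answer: 1399460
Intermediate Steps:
u(m) = 15 - m (u(m) = (-3 - m) + 18 = 15 - m)
y = -46648 (y = -833*56 = -46648)
y*(-30) + u(-5) = -46648*(-30) + (15 - 1*(-5)) = 1399440 + (15 + 5) = 1399440 + 20 = 1399460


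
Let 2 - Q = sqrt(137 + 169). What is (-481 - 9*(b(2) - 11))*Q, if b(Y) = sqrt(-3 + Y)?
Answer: -(2 - 3*sqrt(34))*(382 + 9*I) ≈ 5918.3 + 139.44*I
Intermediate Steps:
Q = 2 - 3*sqrt(34) (Q = 2 - sqrt(137 + 169) = 2 - sqrt(306) = 2 - 3*sqrt(34) ≈ -15.493)
(-481 - 9*(b(2) - 11))*Q = (-481 - 9*(sqrt(-3 + 2) - 11))*(2 - 3*sqrt(34)) = (-481 - 9*(sqrt(-1) - 11))*(2 - 3*sqrt(34)) = (-481 - 9*(I - 11))*(2 - 3*sqrt(34)) = (-481 - 9*(-11 + I))*(2 - 3*sqrt(34)) = (-481 + (99 - 9*I))*(2 - 3*sqrt(34)) = (-382 - 9*I)*(2 - 3*sqrt(34))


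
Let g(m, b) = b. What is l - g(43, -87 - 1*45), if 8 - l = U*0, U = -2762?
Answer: 140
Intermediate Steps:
l = 8 (l = 8 - (-2762)*0 = 8 - 1*0 = 8 + 0 = 8)
l - g(43, -87 - 1*45) = 8 - (-87 - 1*45) = 8 - (-87 - 45) = 8 - 1*(-132) = 8 + 132 = 140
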